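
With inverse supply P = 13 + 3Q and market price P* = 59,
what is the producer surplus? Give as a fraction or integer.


Minimum supply price (at Q=0): P_min = 13
Quantity supplied at P* = 59:
Q* = (59 - 13)/3 = 46/3
PS = (1/2) * Q* * (P* - P_min)
PS = (1/2) * 46/3 * (59 - 13)
PS = (1/2) * 46/3 * 46 = 1058/3

1058/3


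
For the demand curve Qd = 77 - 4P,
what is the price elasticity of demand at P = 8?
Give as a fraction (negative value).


dQ/dP = -4
At P = 8: Q = 77 - 4*8 = 45
E = (dQ/dP)(P/Q) = (-4)(8/45) = -32/45

-32/45


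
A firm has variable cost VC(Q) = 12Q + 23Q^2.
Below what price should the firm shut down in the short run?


AVC(Q) = VC(Q)/Q = 12 + 23Q
AVC is increasing in Q, so minimum AVC is at Q -> 0+.
Min AVC = 12
The firm should shut down if P < 12.

12


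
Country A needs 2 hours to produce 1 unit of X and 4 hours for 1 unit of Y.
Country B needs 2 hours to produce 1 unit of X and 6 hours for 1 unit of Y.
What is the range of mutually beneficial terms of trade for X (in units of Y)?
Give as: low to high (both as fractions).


Opportunity cost of X for Country A = hours_X / hours_Y = 2/4 = 1/2 units of Y
Opportunity cost of X for Country B = hours_X / hours_Y = 2/6 = 1/3 units of Y
Terms of trade must be between the two opportunity costs.
Range: 1/3 to 1/2

1/3 to 1/2


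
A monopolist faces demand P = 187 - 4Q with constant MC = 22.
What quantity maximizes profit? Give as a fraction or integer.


TR = P*Q = (187 - 4Q)Q = 187Q - 4Q^2
MR = dTR/dQ = 187 - 8Q
Set MR = MC:
187 - 8Q = 22
165 = 8Q
Q* = 165/8 = 165/8

165/8


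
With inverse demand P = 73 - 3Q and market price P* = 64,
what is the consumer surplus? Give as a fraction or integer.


Maximum willingness to pay (at Q=0): P_max = 73
Quantity demanded at P* = 64:
Q* = (73 - 64)/3 = 3
CS = (1/2) * Q* * (P_max - P*)
CS = (1/2) * 3 * (73 - 64)
CS = (1/2) * 3 * 9 = 27/2

27/2


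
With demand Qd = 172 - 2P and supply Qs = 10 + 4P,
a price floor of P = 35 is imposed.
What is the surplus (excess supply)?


At P = 35:
Qd = 172 - 2*35 = 102
Qs = 10 + 4*35 = 150
Surplus = Qs - Qd = 150 - 102 = 48

48


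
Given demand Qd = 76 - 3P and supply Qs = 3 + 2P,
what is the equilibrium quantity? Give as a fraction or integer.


First find equilibrium price:
76 - 3P = 3 + 2P
P* = 73/5 = 73/5
Then substitute into demand:
Q* = 76 - 3 * 73/5 = 161/5

161/5


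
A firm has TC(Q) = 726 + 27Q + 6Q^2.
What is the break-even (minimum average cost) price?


AC(Q) = 726/Q + 27 + 6Q
To minimize: dAC/dQ = -726/Q^2 + 6 = 0
Q^2 = 726/6 = 121
Q* = 11
Min AC = 726/11 + 27 + 6*11
Min AC = 66 + 27 + 66 = 159

159


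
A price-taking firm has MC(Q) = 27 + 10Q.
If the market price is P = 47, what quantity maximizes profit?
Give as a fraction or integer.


In perfect competition, profit is maximized where P = MC.
47 = 27 + 10Q
20 = 10Q
Q* = 20/10 = 2

2


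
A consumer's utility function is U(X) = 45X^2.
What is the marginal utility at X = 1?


MU = dU/dX = 45*2*X^(2-1)
MU = 90*X^1
At X = 1:
MU = 90 * 1^1
MU = 90 * 1 = 90

90


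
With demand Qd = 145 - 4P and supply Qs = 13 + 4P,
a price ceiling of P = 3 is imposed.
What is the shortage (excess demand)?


At P = 3:
Qd = 145 - 4*3 = 133
Qs = 13 + 4*3 = 25
Shortage = Qd - Qs = 133 - 25 = 108

108


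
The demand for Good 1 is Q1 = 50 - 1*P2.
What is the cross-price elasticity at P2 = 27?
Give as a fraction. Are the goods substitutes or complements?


dQ1/dP2 = -1
At P2 = 27: Q1 = 50 - 1*27 = 23
Exy = (dQ1/dP2)(P2/Q1) = -1 * 27 / 23 = -27/23
Since Exy < 0, the goods are complements.

-27/23 (complements)


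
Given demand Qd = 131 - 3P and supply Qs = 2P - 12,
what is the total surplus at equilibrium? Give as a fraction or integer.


Find equilibrium: 131 - 3P = 2P - 12
131 + 12 = 5P
P* = 143/5 = 143/5
Q* = 2*143/5 - 12 = 226/5
Inverse demand: P = 131/3 - Q/3, so P_max = 131/3
Inverse supply: P = 6 + Q/2, so P_min = 6
CS = (1/2) * 226/5 * (131/3 - 143/5) = 25538/75
PS = (1/2) * 226/5 * (143/5 - 6) = 12769/25
TS = CS + PS = 25538/75 + 12769/25 = 12769/15

12769/15


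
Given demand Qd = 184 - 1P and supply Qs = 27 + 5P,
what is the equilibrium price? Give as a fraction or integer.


At equilibrium, Qd = Qs.
184 - 1P = 27 + 5P
184 - 27 = 1P + 5P
157 = 6P
P* = 157/6 = 157/6

157/6


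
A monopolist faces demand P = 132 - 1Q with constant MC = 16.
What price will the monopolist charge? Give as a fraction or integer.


MR = 132 - 2Q
Set MR = MC: 132 - 2Q = 16
Q* = 58
Substitute into demand:
P* = 132 - 1*58 = 74

74


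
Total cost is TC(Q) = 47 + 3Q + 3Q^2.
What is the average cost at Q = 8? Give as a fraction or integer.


TC(8) = 47 + 3*8 + 3*8^2
TC(8) = 47 + 24 + 192 = 263
AC = TC/Q = 263/8 = 263/8

263/8


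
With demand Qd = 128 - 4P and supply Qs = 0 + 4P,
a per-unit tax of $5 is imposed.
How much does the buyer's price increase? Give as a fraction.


With a per-unit tax, the buyer's price increase depends on relative slopes.
Supply slope: d = 4, Demand slope: b = 4
Buyer's price increase = d * tax / (b + d)
= 4 * 5 / (4 + 4)
= 20 / 8 = 5/2

5/2


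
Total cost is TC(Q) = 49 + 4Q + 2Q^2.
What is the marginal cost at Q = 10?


MC = dTC/dQ = 4 + 2*2*Q
At Q = 10:
MC = 4 + 4*10
MC = 4 + 40 = 44

44


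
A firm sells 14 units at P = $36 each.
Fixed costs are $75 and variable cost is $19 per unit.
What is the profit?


Total Revenue = P * Q = 36 * 14 = $504
Total Cost = FC + VC*Q = 75 + 19*14 = $341
Profit = TR - TC = 504 - 341 = $163

$163


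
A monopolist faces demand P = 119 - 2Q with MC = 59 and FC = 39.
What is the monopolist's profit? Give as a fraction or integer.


MR = MC: 119 - 4Q = 59
Q* = 15
P* = 119 - 2*15 = 89
Profit = (P* - MC)*Q* - FC
= (89 - 59)*15 - 39
= 30*15 - 39
= 450 - 39 = 411

411


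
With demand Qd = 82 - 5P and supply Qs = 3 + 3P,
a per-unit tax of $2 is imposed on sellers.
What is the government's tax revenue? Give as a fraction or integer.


With tax on sellers, new supply: Qs' = 3 + 3(P - 2)
= 3P - 3
New equilibrium quantity:
Q_new = 231/8
Tax revenue = tax * Q_new = 2 * 231/8 = 231/4

231/4


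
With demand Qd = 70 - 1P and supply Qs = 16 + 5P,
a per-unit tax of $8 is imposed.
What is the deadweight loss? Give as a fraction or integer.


Pre-tax equilibrium quantity: Q* = 61
Post-tax equilibrium quantity: Q_tax = 163/3
Reduction in quantity: Q* - Q_tax = 20/3
DWL = (1/2) * tax * (Q* - Q_tax)
DWL = (1/2) * 8 * 20/3 = 80/3

80/3


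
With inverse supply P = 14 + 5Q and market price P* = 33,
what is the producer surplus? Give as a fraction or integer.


Minimum supply price (at Q=0): P_min = 14
Quantity supplied at P* = 33:
Q* = (33 - 14)/5 = 19/5
PS = (1/2) * Q* * (P* - P_min)
PS = (1/2) * 19/5 * (33 - 14)
PS = (1/2) * 19/5 * 19 = 361/10

361/10


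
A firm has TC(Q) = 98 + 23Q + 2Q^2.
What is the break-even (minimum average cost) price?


AC(Q) = 98/Q + 23 + 2Q
To minimize: dAC/dQ = -98/Q^2 + 2 = 0
Q^2 = 98/2 = 49
Q* = 7
Min AC = 98/7 + 23 + 2*7
Min AC = 14 + 23 + 14 = 51

51


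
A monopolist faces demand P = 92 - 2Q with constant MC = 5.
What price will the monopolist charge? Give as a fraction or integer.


MR = 92 - 4Q
Set MR = MC: 92 - 4Q = 5
Q* = 87/4
Substitute into demand:
P* = 92 - 2*87/4 = 97/2

97/2


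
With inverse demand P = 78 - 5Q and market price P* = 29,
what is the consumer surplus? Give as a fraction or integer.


Maximum willingness to pay (at Q=0): P_max = 78
Quantity demanded at P* = 29:
Q* = (78 - 29)/5 = 49/5
CS = (1/2) * Q* * (P_max - P*)
CS = (1/2) * 49/5 * (78 - 29)
CS = (1/2) * 49/5 * 49 = 2401/10

2401/10


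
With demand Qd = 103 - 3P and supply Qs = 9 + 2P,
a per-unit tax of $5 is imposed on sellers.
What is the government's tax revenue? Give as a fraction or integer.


With tax on sellers, new supply: Qs' = 9 + 2(P - 5)
= 2P - 1
New equilibrium quantity:
Q_new = 203/5
Tax revenue = tax * Q_new = 5 * 203/5 = 203

203


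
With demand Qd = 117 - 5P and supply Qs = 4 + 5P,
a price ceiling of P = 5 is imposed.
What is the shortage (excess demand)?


At P = 5:
Qd = 117 - 5*5 = 92
Qs = 4 + 5*5 = 29
Shortage = Qd - Qs = 92 - 29 = 63

63


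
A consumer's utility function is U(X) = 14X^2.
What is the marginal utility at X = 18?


MU = dU/dX = 14*2*X^(2-1)
MU = 28*X^1
At X = 18:
MU = 28 * 18^1
MU = 28 * 18 = 504

504


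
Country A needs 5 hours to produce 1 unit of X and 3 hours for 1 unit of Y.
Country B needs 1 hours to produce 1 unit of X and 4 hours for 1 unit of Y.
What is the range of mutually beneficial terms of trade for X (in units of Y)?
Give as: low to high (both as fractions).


Opportunity cost of X for Country A = hours_X / hours_Y = 5/3 = 5/3 units of Y
Opportunity cost of X for Country B = hours_X / hours_Y = 1/4 = 1/4 units of Y
Terms of trade must be between the two opportunity costs.
Range: 1/4 to 5/3

1/4 to 5/3


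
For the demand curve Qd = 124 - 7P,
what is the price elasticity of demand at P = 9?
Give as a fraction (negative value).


dQ/dP = -7
At P = 9: Q = 124 - 7*9 = 61
E = (dQ/dP)(P/Q) = (-7)(9/61) = -63/61

-63/61


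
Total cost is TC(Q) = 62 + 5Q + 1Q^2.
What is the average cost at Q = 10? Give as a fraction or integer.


TC(10) = 62 + 5*10 + 1*10^2
TC(10) = 62 + 50 + 100 = 212
AC = TC/Q = 212/10 = 106/5

106/5


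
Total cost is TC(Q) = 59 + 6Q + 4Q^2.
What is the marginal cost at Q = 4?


MC = dTC/dQ = 6 + 2*4*Q
At Q = 4:
MC = 6 + 8*4
MC = 6 + 32 = 38

38


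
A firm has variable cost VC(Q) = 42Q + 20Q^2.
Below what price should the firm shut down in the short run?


AVC(Q) = VC(Q)/Q = 42 + 20Q
AVC is increasing in Q, so minimum AVC is at Q -> 0+.
Min AVC = 42
The firm should shut down if P < 42.

42


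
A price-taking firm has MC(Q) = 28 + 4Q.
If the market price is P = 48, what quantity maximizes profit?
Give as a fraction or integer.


In perfect competition, profit is maximized where P = MC.
48 = 28 + 4Q
20 = 4Q
Q* = 20/4 = 5

5


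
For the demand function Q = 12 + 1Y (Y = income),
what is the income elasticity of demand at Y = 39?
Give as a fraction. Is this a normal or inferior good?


dQ/dY = 1
At Y = 39: Q = 12 + 1*39 = 51
Ey = (dQ/dY)(Y/Q) = 1 * 39 / 51 = 13/17
Since Ey > 0, this is a normal good.

13/17 (normal good)


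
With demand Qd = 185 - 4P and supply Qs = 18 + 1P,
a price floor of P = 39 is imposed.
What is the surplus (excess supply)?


At P = 39:
Qd = 185 - 4*39 = 29
Qs = 18 + 1*39 = 57
Surplus = Qs - Qd = 57 - 29 = 28

28


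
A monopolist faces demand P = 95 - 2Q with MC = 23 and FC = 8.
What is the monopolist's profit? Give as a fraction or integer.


MR = MC: 95 - 4Q = 23
Q* = 18
P* = 95 - 2*18 = 59
Profit = (P* - MC)*Q* - FC
= (59 - 23)*18 - 8
= 36*18 - 8
= 648 - 8 = 640

640


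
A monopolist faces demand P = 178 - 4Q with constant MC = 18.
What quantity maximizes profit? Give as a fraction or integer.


TR = P*Q = (178 - 4Q)Q = 178Q - 4Q^2
MR = dTR/dQ = 178 - 8Q
Set MR = MC:
178 - 8Q = 18
160 = 8Q
Q* = 160/8 = 20

20


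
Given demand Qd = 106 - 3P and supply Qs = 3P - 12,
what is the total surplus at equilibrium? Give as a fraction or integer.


Find equilibrium: 106 - 3P = 3P - 12
106 + 12 = 6P
P* = 118/6 = 59/3
Q* = 3*59/3 - 12 = 47
Inverse demand: P = 106/3 - Q/3, so P_max = 106/3
Inverse supply: P = 4 + Q/3, so P_min = 4
CS = (1/2) * 47 * (106/3 - 59/3) = 2209/6
PS = (1/2) * 47 * (59/3 - 4) = 2209/6
TS = CS + PS = 2209/6 + 2209/6 = 2209/3

2209/3


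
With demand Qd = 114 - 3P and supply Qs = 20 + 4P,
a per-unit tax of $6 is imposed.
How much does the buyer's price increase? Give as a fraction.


With a per-unit tax, the buyer's price increase depends on relative slopes.
Supply slope: d = 4, Demand slope: b = 3
Buyer's price increase = d * tax / (b + d)
= 4 * 6 / (3 + 4)
= 24 / 7 = 24/7

24/7


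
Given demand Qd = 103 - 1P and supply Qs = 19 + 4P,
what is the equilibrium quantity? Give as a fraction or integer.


First find equilibrium price:
103 - 1P = 19 + 4P
P* = 84/5 = 84/5
Then substitute into demand:
Q* = 103 - 1 * 84/5 = 431/5

431/5


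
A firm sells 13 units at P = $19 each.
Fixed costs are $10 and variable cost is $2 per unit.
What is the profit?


Total Revenue = P * Q = 19 * 13 = $247
Total Cost = FC + VC*Q = 10 + 2*13 = $36
Profit = TR - TC = 247 - 36 = $211

$211


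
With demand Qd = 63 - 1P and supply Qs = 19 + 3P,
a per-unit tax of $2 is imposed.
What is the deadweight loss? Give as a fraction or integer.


Pre-tax equilibrium quantity: Q* = 52
Post-tax equilibrium quantity: Q_tax = 101/2
Reduction in quantity: Q* - Q_tax = 3/2
DWL = (1/2) * tax * (Q* - Q_tax)
DWL = (1/2) * 2 * 3/2 = 3/2

3/2


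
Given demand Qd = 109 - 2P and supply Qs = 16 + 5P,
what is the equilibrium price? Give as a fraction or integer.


At equilibrium, Qd = Qs.
109 - 2P = 16 + 5P
109 - 16 = 2P + 5P
93 = 7P
P* = 93/7 = 93/7

93/7


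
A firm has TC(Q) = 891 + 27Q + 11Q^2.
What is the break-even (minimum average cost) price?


AC(Q) = 891/Q + 27 + 11Q
To minimize: dAC/dQ = -891/Q^2 + 11 = 0
Q^2 = 891/11 = 81
Q* = 9
Min AC = 891/9 + 27 + 11*9
Min AC = 99 + 27 + 99 = 225

225


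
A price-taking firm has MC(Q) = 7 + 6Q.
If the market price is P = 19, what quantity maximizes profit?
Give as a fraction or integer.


In perfect competition, profit is maximized where P = MC.
19 = 7 + 6Q
12 = 6Q
Q* = 12/6 = 2

2


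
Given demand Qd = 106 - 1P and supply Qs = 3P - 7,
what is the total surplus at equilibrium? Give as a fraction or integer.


Find equilibrium: 106 - 1P = 3P - 7
106 + 7 = 4P
P* = 113/4 = 113/4
Q* = 3*113/4 - 7 = 311/4
Inverse demand: P = 106 - Q/1, so P_max = 106
Inverse supply: P = 7/3 + Q/3, so P_min = 7/3
CS = (1/2) * 311/4 * (106 - 113/4) = 96721/32
PS = (1/2) * 311/4 * (113/4 - 7/3) = 96721/96
TS = CS + PS = 96721/32 + 96721/96 = 96721/24

96721/24


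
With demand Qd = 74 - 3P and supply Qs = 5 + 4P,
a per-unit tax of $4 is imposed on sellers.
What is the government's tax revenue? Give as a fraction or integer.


With tax on sellers, new supply: Qs' = 5 + 4(P - 4)
= 4P - 11
New equilibrium quantity:
Q_new = 263/7
Tax revenue = tax * Q_new = 4 * 263/7 = 1052/7

1052/7


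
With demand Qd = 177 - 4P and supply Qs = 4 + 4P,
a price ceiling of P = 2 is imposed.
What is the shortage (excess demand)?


At P = 2:
Qd = 177 - 4*2 = 169
Qs = 4 + 4*2 = 12
Shortage = Qd - Qs = 169 - 12 = 157

157


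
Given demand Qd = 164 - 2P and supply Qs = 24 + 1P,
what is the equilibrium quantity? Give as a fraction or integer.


First find equilibrium price:
164 - 2P = 24 + 1P
P* = 140/3 = 140/3
Then substitute into demand:
Q* = 164 - 2 * 140/3 = 212/3

212/3


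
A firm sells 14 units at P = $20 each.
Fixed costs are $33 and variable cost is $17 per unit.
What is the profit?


Total Revenue = P * Q = 20 * 14 = $280
Total Cost = FC + VC*Q = 33 + 17*14 = $271
Profit = TR - TC = 280 - 271 = $9

$9


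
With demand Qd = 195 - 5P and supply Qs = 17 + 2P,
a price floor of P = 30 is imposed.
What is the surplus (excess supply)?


At P = 30:
Qd = 195 - 5*30 = 45
Qs = 17 + 2*30 = 77
Surplus = Qs - Qd = 77 - 45 = 32

32


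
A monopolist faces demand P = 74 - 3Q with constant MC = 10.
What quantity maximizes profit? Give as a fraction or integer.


TR = P*Q = (74 - 3Q)Q = 74Q - 3Q^2
MR = dTR/dQ = 74 - 6Q
Set MR = MC:
74 - 6Q = 10
64 = 6Q
Q* = 64/6 = 32/3

32/3


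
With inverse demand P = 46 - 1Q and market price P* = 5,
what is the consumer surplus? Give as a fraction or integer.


Maximum willingness to pay (at Q=0): P_max = 46
Quantity demanded at P* = 5:
Q* = (46 - 5)/1 = 41
CS = (1/2) * Q* * (P_max - P*)
CS = (1/2) * 41 * (46 - 5)
CS = (1/2) * 41 * 41 = 1681/2

1681/2


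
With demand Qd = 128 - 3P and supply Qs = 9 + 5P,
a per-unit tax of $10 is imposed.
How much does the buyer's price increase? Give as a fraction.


With a per-unit tax, the buyer's price increase depends on relative slopes.
Supply slope: d = 5, Demand slope: b = 3
Buyer's price increase = d * tax / (b + d)
= 5 * 10 / (3 + 5)
= 50 / 8 = 25/4

25/4


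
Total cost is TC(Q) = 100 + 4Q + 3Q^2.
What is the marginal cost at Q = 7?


MC = dTC/dQ = 4 + 2*3*Q
At Q = 7:
MC = 4 + 6*7
MC = 4 + 42 = 46

46


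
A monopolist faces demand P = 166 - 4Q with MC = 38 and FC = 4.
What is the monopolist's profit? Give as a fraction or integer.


MR = MC: 166 - 8Q = 38
Q* = 16
P* = 166 - 4*16 = 102
Profit = (P* - MC)*Q* - FC
= (102 - 38)*16 - 4
= 64*16 - 4
= 1024 - 4 = 1020

1020


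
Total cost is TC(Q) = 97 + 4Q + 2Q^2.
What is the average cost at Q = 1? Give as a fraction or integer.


TC(1) = 97 + 4*1 + 2*1^2
TC(1) = 97 + 4 + 2 = 103
AC = TC/Q = 103/1 = 103

103


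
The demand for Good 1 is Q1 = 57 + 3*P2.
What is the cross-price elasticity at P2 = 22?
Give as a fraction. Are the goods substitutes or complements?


dQ1/dP2 = 3
At P2 = 22: Q1 = 57 + 3*22 = 123
Exy = (dQ1/dP2)(P2/Q1) = 3 * 22 / 123 = 22/41
Since Exy > 0, the goods are substitutes.

22/41 (substitutes)


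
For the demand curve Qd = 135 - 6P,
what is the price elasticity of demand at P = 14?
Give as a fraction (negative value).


dQ/dP = -6
At P = 14: Q = 135 - 6*14 = 51
E = (dQ/dP)(P/Q) = (-6)(14/51) = -28/17

-28/17


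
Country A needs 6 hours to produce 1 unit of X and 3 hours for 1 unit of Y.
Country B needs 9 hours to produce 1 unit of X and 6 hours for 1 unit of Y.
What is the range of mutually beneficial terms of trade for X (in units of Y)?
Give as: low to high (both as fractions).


Opportunity cost of X for Country A = hours_X / hours_Y = 6/3 = 2 units of Y
Opportunity cost of X for Country B = hours_X / hours_Y = 9/6 = 3/2 units of Y
Terms of trade must be between the two opportunity costs.
Range: 3/2 to 2

3/2 to 2


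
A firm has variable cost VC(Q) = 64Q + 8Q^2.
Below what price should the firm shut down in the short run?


AVC(Q) = VC(Q)/Q = 64 + 8Q
AVC is increasing in Q, so minimum AVC is at Q -> 0+.
Min AVC = 64
The firm should shut down if P < 64.

64


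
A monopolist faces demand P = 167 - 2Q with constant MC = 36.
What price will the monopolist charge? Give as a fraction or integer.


MR = 167 - 4Q
Set MR = MC: 167 - 4Q = 36
Q* = 131/4
Substitute into demand:
P* = 167 - 2*131/4 = 203/2

203/2


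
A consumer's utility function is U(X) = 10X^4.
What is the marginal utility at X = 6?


MU = dU/dX = 10*4*X^(4-1)
MU = 40*X^3
At X = 6:
MU = 40 * 6^3
MU = 40 * 216 = 8640

8640


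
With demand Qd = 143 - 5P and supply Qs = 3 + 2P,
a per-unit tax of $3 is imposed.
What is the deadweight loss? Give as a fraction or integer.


Pre-tax equilibrium quantity: Q* = 43
Post-tax equilibrium quantity: Q_tax = 271/7
Reduction in quantity: Q* - Q_tax = 30/7
DWL = (1/2) * tax * (Q* - Q_tax)
DWL = (1/2) * 3 * 30/7 = 45/7

45/7


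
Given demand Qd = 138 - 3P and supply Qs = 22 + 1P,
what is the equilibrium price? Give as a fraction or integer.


At equilibrium, Qd = Qs.
138 - 3P = 22 + 1P
138 - 22 = 3P + 1P
116 = 4P
P* = 116/4 = 29

29


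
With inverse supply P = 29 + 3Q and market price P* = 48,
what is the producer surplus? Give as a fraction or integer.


Minimum supply price (at Q=0): P_min = 29
Quantity supplied at P* = 48:
Q* = (48 - 29)/3 = 19/3
PS = (1/2) * Q* * (P* - P_min)
PS = (1/2) * 19/3 * (48 - 29)
PS = (1/2) * 19/3 * 19 = 361/6

361/6


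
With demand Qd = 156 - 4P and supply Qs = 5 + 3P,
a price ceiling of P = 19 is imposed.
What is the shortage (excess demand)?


At P = 19:
Qd = 156 - 4*19 = 80
Qs = 5 + 3*19 = 62
Shortage = Qd - Qs = 80 - 62 = 18

18


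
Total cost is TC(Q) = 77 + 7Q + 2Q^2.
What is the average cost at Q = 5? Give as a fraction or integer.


TC(5) = 77 + 7*5 + 2*5^2
TC(5) = 77 + 35 + 50 = 162
AC = TC/Q = 162/5 = 162/5

162/5


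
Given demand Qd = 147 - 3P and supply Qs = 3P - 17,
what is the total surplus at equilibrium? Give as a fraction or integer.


Find equilibrium: 147 - 3P = 3P - 17
147 + 17 = 6P
P* = 164/6 = 82/3
Q* = 3*82/3 - 17 = 65
Inverse demand: P = 49 - Q/3, so P_max = 49
Inverse supply: P = 17/3 + Q/3, so P_min = 17/3
CS = (1/2) * 65 * (49 - 82/3) = 4225/6
PS = (1/2) * 65 * (82/3 - 17/3) = 4225/6
TS = CS + PS = 4225/6 + 4225/6 = 4225/3

4225/3


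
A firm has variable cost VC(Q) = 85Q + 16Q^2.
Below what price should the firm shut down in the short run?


AVC(Q) = VC(Q)/Q = 85 + 16Q
AVC is increasing in Q, so minimum AVC is at Q -> 0+.
Min AVC = 85
The firm should shut down if P < 85.

85


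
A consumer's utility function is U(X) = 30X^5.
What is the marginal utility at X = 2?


MU = dU/dX = 30*5*X^(5-1)
MU = 150*X^4
At X = 2:
MU = 150 * 2^4
MU = 150 * 16 = 2400

2400


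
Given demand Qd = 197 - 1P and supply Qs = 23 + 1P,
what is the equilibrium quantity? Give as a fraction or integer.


First find equilibrium price:
197 - 1P = 23 + 1P
P* = 174/2 = 87
Then substitute into demand:
Q* = 197 - 1 * 87 = 110

110


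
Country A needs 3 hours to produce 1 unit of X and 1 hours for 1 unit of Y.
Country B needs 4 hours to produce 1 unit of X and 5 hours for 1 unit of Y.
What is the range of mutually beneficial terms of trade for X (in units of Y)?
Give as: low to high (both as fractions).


Opportunity cost of X for Country A = hours_X / hours_Y = 3/1 = 3 units of Y
Opportunity cost of X for Country B = hours_X / hours_Y = 4/5 = 4/5 units of Y
Terms of trade must be between the two opportunity costs.
Range: 4/5 to 3

4/5 to 3


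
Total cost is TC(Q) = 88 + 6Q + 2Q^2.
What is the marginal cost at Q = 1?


MC = dTC/dQ = 6 + 2*2*Q
At Q = 1:
MC = 6 + 4*1
MC = 6 + 4 = 10

10


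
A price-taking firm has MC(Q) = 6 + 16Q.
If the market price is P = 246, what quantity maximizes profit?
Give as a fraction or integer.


In perfect competition, profit is maximized where P = MC.
246 = 6 + 16Q
240 = 16Q
Q* = 240/16 = 15

15


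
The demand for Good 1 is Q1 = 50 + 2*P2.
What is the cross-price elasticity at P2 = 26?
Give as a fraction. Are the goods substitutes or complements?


dQ1/dP2 = 2
At P2 = 26: Q1 = 50 + 2*26 = 102
Exy = (dQ1/dP2)(P2/Q1) = 2 * 26 / 102 = 26/51
Since Exy > 0, the goods are substitutes.

26/51 (substitutes)


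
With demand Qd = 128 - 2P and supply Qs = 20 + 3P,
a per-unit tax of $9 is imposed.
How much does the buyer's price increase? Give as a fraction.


With a per-unit tax, the buyer's price increase depends on relative slopes.
Supply slope: d = 3, Demand slope: b = 2
Buyer's price increase = d * tax / (b + d)
= 3 * 9 / (2 + 3)
= 27 / 5 = 27/5

27/5


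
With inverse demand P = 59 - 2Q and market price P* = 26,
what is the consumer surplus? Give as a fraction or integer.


Maximum willingness to pay (at Q=0): P_max = 59
Quantity demanded at P* = 26:
Q* = (59 - 26)/2 = 33/2
CS = (1/2) * Q* * (P_max - P*)
CS = (1/2) * 33/2 * (59 - 26)
CS = (1/2) * 33/2 * 33 = 1089/4

1089/4


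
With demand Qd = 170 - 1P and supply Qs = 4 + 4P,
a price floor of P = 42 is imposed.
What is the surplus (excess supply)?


At P = 42:
Qd = 170 - 1*42 = 128
Qs = 4 + 4*42 = 172
Surplus = Qs - Qd = 172 - 128 = 44

44


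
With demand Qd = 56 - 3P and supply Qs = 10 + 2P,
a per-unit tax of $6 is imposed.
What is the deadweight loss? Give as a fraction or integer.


Pre-tax equilibrium quantity: Q* = 142/5
Post-tax equilibrium quantity: Q_tax = 106/5
Reduction in quantity: Q* - Q_tax = 36/5
DWL = (1/2) * tax * (Q* - Q_tax)
DWL = (1/2) * 6 * 36/5 = 108/5

108/5


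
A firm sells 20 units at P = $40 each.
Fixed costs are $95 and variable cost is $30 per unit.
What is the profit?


Total Revenue = P * Q = 40 * 20 = $800
Total Cost = FC + VC*Q = 95 + 30*20 = $695
Profit = TR - TC = 800 - 695 = $105

$105


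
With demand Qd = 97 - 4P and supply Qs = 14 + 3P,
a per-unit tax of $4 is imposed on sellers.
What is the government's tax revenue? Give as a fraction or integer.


With tax on sellers, new supply: Qs' = 14 + 3(P - 4)
= 2 + 3P
New equilibrium quantity:
Q_new = 299/7
Tax revenue = tax * Q_new = 4 * 299/7 = 1196/7

1196/7


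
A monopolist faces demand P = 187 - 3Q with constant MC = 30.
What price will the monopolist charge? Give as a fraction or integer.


MR = 187 - 6Q
Set MR = MC: 187 - 6Q = 30
Q* = 157/6
Substitute into demand:
P* = 187 - 3*157/6 = 217/2

217/2


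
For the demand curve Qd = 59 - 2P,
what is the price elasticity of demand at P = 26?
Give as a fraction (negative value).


dQ/dP = -2
At P = 26: Q = 59 - 2*26 = 7
E = (dQ/dP)(P/Q) = (-2)(26/7) = -52/7

-52/7


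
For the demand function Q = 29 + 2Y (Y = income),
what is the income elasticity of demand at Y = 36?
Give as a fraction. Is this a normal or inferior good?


dQ/dY = 2
At Y = 36: Q = 29 + 2*36 = 101
Ey = (dQ/dY)(Y/Q) = 2 * 36 / 101 = 72/101
Since Ey > 0, this is a normal good.

72/101 (normal good)


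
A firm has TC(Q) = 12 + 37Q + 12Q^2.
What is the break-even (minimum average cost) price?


AC(Q) = 12/Q + 37 + 12Q
To minimize: dAC/dQ = -12/Q^2 + 12 = 0
Q^2 = 12/12 = 1
Q* = 1
Min AC = 12/1 + 37 + 12*1
Min AC = 12 + 37 + 12 = 61

61


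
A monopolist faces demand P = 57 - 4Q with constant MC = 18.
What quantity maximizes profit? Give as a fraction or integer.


TR = P*Q = (57 - 4Q)Q = 57Q - 4Q^2
MR = dTR/dQ = 57 - 8Q
Set MR = MC:
57 - 8Q = 18
39 = 8Q
Q* = 39/8 = 39/8

39/8


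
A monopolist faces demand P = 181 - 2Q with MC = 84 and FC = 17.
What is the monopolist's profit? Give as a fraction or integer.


MR = MC: 181 - 4Q = 84
Q* = 97/4
P* = 181 - 2*97/4 = 265/2
Profit = (P* - MC)*Q* - FC
= (265/2 - 84)*97/4 - 17
= 97/2*97/4 - 17
= 9409/8 - 17 = 9273/8

9273/8


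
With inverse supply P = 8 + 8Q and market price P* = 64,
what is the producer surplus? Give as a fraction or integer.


Minimum supply price (at Q=0): P_min = 8
Quantity supplied at P* = 64:
Q* = (64 - 8)/8 = 7
PS = (1/2) * Q* * (P* - P_min)
PS = (1/2) * 7 * (64 - 8)
PS = (1/2) * 7 * 56 = 196

196


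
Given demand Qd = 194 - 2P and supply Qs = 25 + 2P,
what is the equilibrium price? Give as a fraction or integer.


At equilibrium, Qd = Qs.
194 - 2P = 25 + 2P
194 - 25 = 2P + 2P
169 = 4P
P* = 169/4 = 169/4

169/4


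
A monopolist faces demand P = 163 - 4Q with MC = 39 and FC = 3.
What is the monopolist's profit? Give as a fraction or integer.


MR = MC: 163 - 8Q = 39
Q* = 31/2
P* = 163 - 4*31/2 = 101
Profit = (P* - MC)*Q* - FC
= (101 - 39)*31/2 - 3
= 62*31/2 - 3
= 961 - 3 = 958

958


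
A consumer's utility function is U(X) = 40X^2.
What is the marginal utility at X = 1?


MU = dU/dX = 40*2*X^(2-1)
MU = 80*X^1
At X = 1:
MU = 80 * 1^1
MU = 80 * 1 = 80

80


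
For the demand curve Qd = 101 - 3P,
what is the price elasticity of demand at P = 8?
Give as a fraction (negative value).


dQ/dP = -3
At P = 8: Q = 101 - 3*8 = 77
E = (dQ/dP)(P/Q) = (-3)(8/77) = -24/77

-24/77


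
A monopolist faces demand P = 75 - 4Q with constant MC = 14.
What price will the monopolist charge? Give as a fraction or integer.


MR = 75 - 8Q
Set MR = MC: 75 - 8Q = 14
Q* = 61/8
Substitute into demand:
P* = 75 - 4*61/8 = 89/2

89/2


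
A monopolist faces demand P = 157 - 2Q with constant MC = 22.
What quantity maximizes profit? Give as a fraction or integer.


TR = P*Q = (157 - 2Q)Q = 157Q - 2Q^2
MR = dTR/dQ = 157 - 4Q
Set MR = MC:
157 - 4Q = 22
135 = 4Q
Q* = 135/4 = 135/4

135/4


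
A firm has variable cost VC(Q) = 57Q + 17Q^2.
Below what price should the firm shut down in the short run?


AVC(Q) = VC(Q)/Q = 57 + 17Q
AVC is increasing in Q, so minimum AVC is at Q -> 0+.
Min AVC = 57
The firm should shut down if P < 57.

57


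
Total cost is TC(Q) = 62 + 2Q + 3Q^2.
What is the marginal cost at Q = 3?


MC = dTC/dQ = 2 + 2*3*Q
At Q = 3:
MC = 2 + 6*3
MC = 2 + 18 = 20

20


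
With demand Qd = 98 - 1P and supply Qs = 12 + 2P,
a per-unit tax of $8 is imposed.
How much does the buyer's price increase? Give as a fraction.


With a per-unit tax, the buyer's price increase depends on relative slopes.
Supply slope: d = 2, Demand slope: b = 1
Buyer's price increase = d * tax / (b + d)
= 2 * 8 / (1 + 2)
= 16 / 3 = 16/3

16/3


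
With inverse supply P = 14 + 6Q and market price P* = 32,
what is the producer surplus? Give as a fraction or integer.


Minimum supply price (at Q=0): P_min = 14
Quantity supplied at P* = 32:
Q* = (32 - 14)/6 = 3
PS = (1/2) * Q* * (P* - P_min)
PS = (1/2) * 3 * (32 - 14)
PS = (1/2) * 3 * 18 = 27

27


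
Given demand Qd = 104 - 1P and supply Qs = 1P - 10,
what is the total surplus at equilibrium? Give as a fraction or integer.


Find equilibrium: 104 - 1P = 1P - 10
104 + 10 = 2P
P* = 114/2 = 57
Q* = 1*57 - 10 = 47
Inverse demand: P = 104 - Q/1, so P_max = 104
Inverse supply: P = 10 + Q/1, so P_min = 10
CS = (1/2) * 47 * (104 - 57) = 2209/2
PS = (1/2) * 47 * (57 - 10) = 2209/2
TS = CS + PS = 2209/2 + 2209/2 = 2209

2209


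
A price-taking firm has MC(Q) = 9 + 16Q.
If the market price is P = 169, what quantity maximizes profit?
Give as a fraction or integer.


In perfect competition, profit is maximized where P = MC.
169 = 9 + 16Q
160 = 16Q
Q* = 160/16 = 10

10


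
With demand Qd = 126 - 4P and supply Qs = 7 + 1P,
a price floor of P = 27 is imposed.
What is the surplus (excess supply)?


At P = 27:
Qd = 126 - 4*27 = 18
Qs = 7 + 1*27 = 34
Surplus = Qs - Qd = 34 - 18 = 16

16


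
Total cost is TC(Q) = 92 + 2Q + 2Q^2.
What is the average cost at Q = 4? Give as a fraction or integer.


TC(4) = 92 + 2*4 + 2*4^2
TC(4) = 92 + 8 + 32 = 132
AC = TC/Q = 132/4 = 33

33


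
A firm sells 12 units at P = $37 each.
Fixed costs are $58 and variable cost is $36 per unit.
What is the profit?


Total Revenue = P * Q = 37 * 12 = $444
Total Cost = FC + VC*Q = 58 + 36*12 = $490
Profit = TR - TC = 444 - 490 = $-46

$-46


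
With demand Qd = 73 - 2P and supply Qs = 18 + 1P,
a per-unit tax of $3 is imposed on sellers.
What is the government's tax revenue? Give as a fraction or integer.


With tax on sellers, new supply: Qs' = 18 + 1(P - 3)
= 15 + 1P
New equilibrium quantity:
Q_new = 103/3
Tax revenue = tax * Q_new = 3 * 103/3 = 103

103


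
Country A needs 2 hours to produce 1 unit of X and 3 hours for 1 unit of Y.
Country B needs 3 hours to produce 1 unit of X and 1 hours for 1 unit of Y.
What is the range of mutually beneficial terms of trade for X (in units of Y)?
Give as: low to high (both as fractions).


Opportunity cost of X for Country A = hours_X / hours_Y = 2/3 = 2/3 units of Y
Opportunity cost of X for Country B = hours_X / hours_Y = 3/1 = 3 units of Y
Terms of trade must be between the two opportunity costs.
Range: 2/3 to 3

2/3 to 3


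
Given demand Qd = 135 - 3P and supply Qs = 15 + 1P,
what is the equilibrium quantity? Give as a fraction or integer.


First find equilibrium price:
135 - 3P = 15 + 1P
P* = 120/4 = 30
Then substitute into demand:
Q* = 135 - 3 * 30 = 45

45


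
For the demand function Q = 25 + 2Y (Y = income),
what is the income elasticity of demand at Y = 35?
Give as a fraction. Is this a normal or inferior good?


dQ/dY = 2
At Y = 35: Q = 25 + 2*35 = 95
Ey = (dQ/dY)(Y/Q) = 2 * 35 / 95 = 14/19
Since Ey > 0, this is a normal good.

14/19 (normal good)


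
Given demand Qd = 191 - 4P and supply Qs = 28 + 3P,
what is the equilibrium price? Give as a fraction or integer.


At equilibrium, Qd = Qs.
191 - 4P = 28 + 3P
191 - 28 = 4P + 3P
163 = 7P
P* = 163/7 = 163/7

163/7


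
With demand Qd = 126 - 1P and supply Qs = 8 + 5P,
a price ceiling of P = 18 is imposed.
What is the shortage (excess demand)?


At P = 18:
Qd = 126 - 1*18 = 108
Qs = 8 + 5*18 = 98
Shortage = Qd - Qs = 108 - 98 = 10

10


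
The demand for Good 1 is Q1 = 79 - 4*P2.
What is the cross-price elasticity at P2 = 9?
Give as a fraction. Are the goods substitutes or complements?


dQ1/dP2 = -4
At P2 = 9: Q1 = 79 - 4*9 = 43
Exy = (dQ1/dP2)(P2/Q1) = -4 * 9 / 43 = -36/43
Since Exy < 0, the goods are complements.

-36/43 (complements)


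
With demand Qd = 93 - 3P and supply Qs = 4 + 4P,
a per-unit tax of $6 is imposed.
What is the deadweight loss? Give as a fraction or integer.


Pre-tax equilibrium quantity: Q* = 384/7
Post-tax equilibrium quantity: Q_tax = 312/7
Reduction in quantity: Q* - Q_tax = 72/7
DWL = (1/2) * tax * (Q* - Q_tax)
DWL = (1/2) * 6 * 72/7 = 216/7

216/7


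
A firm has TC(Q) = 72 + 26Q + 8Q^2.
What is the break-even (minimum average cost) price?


AC(Q) = 72/Q + 26 + 8Q
To minimize: dAC/dQ = -72/Q^2 + 8 = 0
Q^2 = 72/8 = 9
Q* = 3
Min AC = 72/3 + 26 + 8*3
Min AC = 24 + 26 + 24 = 74

74


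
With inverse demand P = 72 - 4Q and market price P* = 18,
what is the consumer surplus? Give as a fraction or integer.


Maximum willingness to pay (at Q=0): P_max = 72
Quantity demanded at P* = 18:
Q* = (72 - 18)/4 = 27/2
CS = (1/2) * Q* * (P_max - P*)
CS = (1/2) * 27/2 * (72 - 18)
CS = (1/2) * 27/2 * 54 = 729/2

729/2


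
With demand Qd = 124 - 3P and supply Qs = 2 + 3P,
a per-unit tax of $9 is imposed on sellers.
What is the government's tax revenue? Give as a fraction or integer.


With tax on sellers, new supply: Qs' = 2 + 3(P - 9)
= 3P - 25
New equilibrium quantity:
Q_new = 99/2
Tax revenue = tax * Q_new = 9 * 99/2 = 891/2

891/2


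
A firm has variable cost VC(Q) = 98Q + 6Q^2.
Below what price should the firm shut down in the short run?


AVC(Q) = VC(Q)/Q = 98 + 6Q
AVC is increasing in Q, so minimum AVC is at Q -> 0+.
Min AVC = 98
The firm should shut down if P < 98.

98


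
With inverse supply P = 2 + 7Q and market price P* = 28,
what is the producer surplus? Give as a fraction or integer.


Minimum supply price (at Q=0): P_min = 2
Quantity supplied at P* = 28:
Q* = (28 - 2)/7 = 26/7
PS = (1/2) * Q* * (P* - P_min)
PS = (1/2) * 26/7 * (28 - 2)
PS = (1/2) * 26/7 * 26 = 338/7

338/7


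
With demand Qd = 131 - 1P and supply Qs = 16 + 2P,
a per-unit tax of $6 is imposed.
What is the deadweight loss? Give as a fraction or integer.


Pre-tax equilibrium quantity: Q* = 278/3
Post-tax equilibrium quantity: Q_tax = 266/3
Reduction in quantity: Q* - Q_tax = 4
DWL = (1/2) * tax * (Q* - Q_tax)
DWL = (1/2) * 6 * 4 = 12

12


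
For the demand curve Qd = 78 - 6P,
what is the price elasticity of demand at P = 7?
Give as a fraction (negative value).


dQ/dP = -6
At P = 7: Q = 78 - 6*7 = 36
E = (dQ/dP)(P/Q) = (-6)(7/36) = -7/6

-7/6


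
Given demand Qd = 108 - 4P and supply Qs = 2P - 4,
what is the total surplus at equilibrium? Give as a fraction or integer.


Find equilibrium: 108 - 4P = 2P - 4
108 + 4 = 6P
P* = 112/6 = 56/3
Q* = 2*56/3 - 4 = 100/3
Inverse demand: P = 27 - Q/4, so P_max = 27
Inverse supply: P = 2 + Q/2, so P_min = 2
CS = (1/2) * 100/3 * (27 - 56/3) = 1250/9
PS = (1/2) * 100/3 * (56/3 - 2) = 2500/9
TS = CS + PS = 1250/9 + 2500/9 = 1250/3

1250/3


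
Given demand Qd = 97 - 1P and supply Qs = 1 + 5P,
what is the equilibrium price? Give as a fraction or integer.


At equilibrium, Qd = Qs.
97 - 1P = 1 + 5P
97 - 1 = 1P + 5P
96 = 6P
P* = 96/6 = 16

16


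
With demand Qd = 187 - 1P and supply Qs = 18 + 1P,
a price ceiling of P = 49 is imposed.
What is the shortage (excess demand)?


At P = 49:
Qd = 187 - 1*49 = 138
Qs = 18 + 1*49 = 67
Shortage = Qd - Qs = 138 - 67 = 71

71


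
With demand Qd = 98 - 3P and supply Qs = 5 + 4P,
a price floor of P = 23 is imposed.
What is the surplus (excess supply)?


At P = 23:
Qd = 98 - 3*23 = 29
Qs = 5 + 4*23 = 97
Surplus = Qs - Qd = 97 - 29 = 68

68


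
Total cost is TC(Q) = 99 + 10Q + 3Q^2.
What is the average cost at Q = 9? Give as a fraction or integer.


TC(9) = 99 + 10*9 + 3*9^2
TC(9) = 99 + 90 + 243 = 432
AC = TC/Q = 432/9 = 48

48


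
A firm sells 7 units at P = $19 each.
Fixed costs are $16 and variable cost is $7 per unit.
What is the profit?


Total Revenue = P * Q = 19 * 7 = $133
Total Cost = FC + VC*Q = 16 + 7*7 = $65
Profit = TR - TC = 133 - 65 = $68

$68


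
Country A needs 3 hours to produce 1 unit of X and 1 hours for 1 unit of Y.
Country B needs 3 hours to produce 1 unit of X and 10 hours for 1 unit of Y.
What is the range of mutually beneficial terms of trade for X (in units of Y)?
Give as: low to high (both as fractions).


Opportunity cost of X for Country A = hours_X / hours_Y = 3/1 = 3 units of Y
Opportunity cost of X for Country B = hours_X / hours_Y = 3/10 = 3/10 units of Y
Terms of trade must be between the two opportunity costs.
Range: 3/10 to 3

3/10 to 3


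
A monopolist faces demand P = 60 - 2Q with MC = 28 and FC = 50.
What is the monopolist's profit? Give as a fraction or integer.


MR = MC: 60 - 4Q = 28
Q* = 8
P* = 60 - 2*8 = 44
Profit = (P* - MC)*Q* - FC
= (44 - 28)*8 - 50
= 16*8 - 50
= 128 - 50 = 78

78


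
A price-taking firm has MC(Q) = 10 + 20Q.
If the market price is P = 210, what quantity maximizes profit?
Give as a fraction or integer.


In perfect competition, profit is maximized where P = MC.
210 = 10 + 20Q
200 = 20Q
Q* = 200/20 = 10

10


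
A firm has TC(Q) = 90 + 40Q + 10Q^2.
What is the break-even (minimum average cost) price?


AC(Q) = 90/Q + 40 + 10Q
To minimize: dAC/dQ = -90/Q^2 + 10 = 0
Q^2 = 90/10 = 9
Q* = 3
Min AC = 90/3 + 40 + 10*3
Min AC = 30 + 40 + 30 = 100

100


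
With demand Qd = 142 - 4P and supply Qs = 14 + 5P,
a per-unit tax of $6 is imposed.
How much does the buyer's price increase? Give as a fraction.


With a per-unit tax, the buyer's price increase depends on relative slopes.
Supply slope: d = 5, Demand slope: b = 4
Buyer's price increase = d * tax / (b + d)
= 5 * 6 / (4 + 5)
= 30 / 9 = 10/3

10/3


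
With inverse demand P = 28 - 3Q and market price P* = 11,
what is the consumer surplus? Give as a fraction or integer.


Maximum willingness to pay (at Q=0): P_max = 28
Quantity demanded at P* = 11:
Q* = (28 - 11)/3 = 17/3
CS = (1/2) * Q* * (P_max - P*)
CS = (1/2) * 17/3 * (28 - 11)
CS = (1/2) * 17/3 * 17 = 289/6

289/6


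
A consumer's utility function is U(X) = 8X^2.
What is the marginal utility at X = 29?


MU = dU/dX = 8*2*X^(2-1)
MU = 16*X^1
At X = 29:
MU = 16 * 29^1
MU = 16 * 29 = 464

464


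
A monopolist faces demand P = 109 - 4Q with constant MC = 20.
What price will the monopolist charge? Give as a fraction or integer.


MR = 109 - 8Q
Set MR = MC: 109 - 8Q = 20
Q* = 89/8
Substitute into demand:
P* = 109 - 4*89/8 = 129/2

129/2


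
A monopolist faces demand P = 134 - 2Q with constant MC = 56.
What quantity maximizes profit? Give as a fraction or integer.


TR = P*Q = (134 - 2Q)Q = 134Q - 2Q^2
MR = dTR/dQ = 134 - 4Q
Set MR = MC:
134 - 4Q = 56
78 = 4Q
Q* = 78/4 = 39/2

39/2


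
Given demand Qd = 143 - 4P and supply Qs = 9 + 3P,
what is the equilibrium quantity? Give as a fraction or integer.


First find equilibrium price:
143 - 4P = 9 + 3P
P* = 134/7 = 134/7
Then substitute into demand:
Q* = 143 - 4 * 134/7 = 465/7

465/7


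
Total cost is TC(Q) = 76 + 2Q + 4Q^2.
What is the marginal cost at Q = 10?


MC = dTC/dQ = 2 + 2*4*Q
At Q = 10:
MC = 2 + 8*10
MC = 2 + 80 = 82

82


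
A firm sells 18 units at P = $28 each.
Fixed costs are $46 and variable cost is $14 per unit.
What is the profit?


Total Revenue = P * Q = 28 * 18 = $504
Total Cost = FC + VC*Q = 46 + 14*18 = $298
Profit = TR - TC = 504 - 298 = $206

$206


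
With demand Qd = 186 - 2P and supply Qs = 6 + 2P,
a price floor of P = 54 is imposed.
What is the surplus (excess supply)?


At P = 54:
Qd = 186 - 2*54 = 78
Qs = 6 + 2*54 = 114
Surplus = Qs - Qd = 114 - 78 = 36

36


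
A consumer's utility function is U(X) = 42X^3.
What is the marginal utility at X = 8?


MU = dU/dX = 42*3*X^(3-1)
MU = 126*X^2
At X = 8:
MU = 126 * 8^2
MU = 126 * 64 = 8064

8064


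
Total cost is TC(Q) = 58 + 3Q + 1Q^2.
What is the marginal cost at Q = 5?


MC = dTC/dQ = 3 + 2*1*Q
At Q = 5:
MC = 3 + 2*5
MC = 3 + 10 = 13

13


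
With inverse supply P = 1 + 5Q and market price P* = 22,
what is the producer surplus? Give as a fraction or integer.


Minimum supply price (at Q=0): P_min = 1
Quantity supplied at P* = 22:
Q* = (22 - 1)/5 = 21/5
PS = (1/2) * Q* * (P* - P_min)
PS = (1/2) * 21/5 * (22 - 1)
PS = (1/2) * 21/5 * 21 = 441/10

441/10
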